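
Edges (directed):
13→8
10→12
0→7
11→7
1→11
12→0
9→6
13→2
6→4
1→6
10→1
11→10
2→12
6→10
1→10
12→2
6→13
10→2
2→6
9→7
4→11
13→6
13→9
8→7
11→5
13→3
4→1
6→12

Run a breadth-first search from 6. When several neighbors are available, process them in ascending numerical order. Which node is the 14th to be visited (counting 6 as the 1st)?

7

Visit 6; enqueue 4, 10, 12, 13 → queue [4, 10, 12, 13]
Visit 4; enqueue 1, 11 → queue [10, 12, 13, 1, 11]
Visit 10; enqueue 2 → queue [12, 13, 1, 11, 2]
Visit 12; enqueue 0 → queue [13, 1, 11, 2, 0]
Visit 13; enqueue 3, 8, 9 → queue [1, 11, 2, 0, 3, 8, 9]
Visit 1 → queue [11, 2, 0, 3, 8, 9]
Visit 11; enqueue 5, 7 → queue [2, 0, 3, 8, 9, 5, 7]
Visit 2 → queue [0, 3, 8, 9, 5, 7]
Visit 0 → queue [3, 8, 9, 5, 7]
Visit 3 → queue [8, 9, 5, 7]
Visit 8 → queue [9, 5, 7]
Visit 9 → queue [5, 7]
Visit 5 → queue [7]
Visit 7 → queue []

Visit order: 6, 4, 10, 12, 13, 1, 11, 2, 0, 3, 8, 9, 5, 7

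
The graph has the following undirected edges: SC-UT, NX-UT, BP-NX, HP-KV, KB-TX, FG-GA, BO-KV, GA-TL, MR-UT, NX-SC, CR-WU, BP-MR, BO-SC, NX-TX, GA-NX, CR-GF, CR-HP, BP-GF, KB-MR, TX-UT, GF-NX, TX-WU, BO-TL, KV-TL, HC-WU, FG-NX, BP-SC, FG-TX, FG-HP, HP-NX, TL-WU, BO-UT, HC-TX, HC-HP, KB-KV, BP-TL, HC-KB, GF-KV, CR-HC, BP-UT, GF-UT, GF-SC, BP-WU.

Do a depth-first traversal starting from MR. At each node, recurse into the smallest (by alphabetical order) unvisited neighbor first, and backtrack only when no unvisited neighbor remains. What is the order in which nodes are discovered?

Visit MR
MR → BP
BP → GF
GF → CR
CR → HC
HC → HP
HP → FG
FG → GA
GA → NX
NX → SC
SC → BO
BO → KV
KV → KB
KB → TX
TX → UT
TX → WU
WU → TL

MR, BP, GF, CR, HC, HP, FG, GA, NX, SC, BO, KV, KB, TX, UT, WU, TL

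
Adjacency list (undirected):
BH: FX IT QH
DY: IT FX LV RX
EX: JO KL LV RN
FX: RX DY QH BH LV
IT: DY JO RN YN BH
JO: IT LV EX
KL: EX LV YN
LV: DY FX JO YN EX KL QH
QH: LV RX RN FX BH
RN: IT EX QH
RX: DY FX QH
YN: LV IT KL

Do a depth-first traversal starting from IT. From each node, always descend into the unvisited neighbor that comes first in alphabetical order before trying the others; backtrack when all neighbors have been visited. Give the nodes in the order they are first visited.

IT -> BH -> FX -> DY -> LV -> EX -> JO -> KL -> YN -> RN -> QH -> RX

Visit IT
IT → BH
BH → FX
FX → DY
DY → LV
LV → EX
EX → JO
EX → KL
KL → YN
EX → RN
RN → QH
QH → RX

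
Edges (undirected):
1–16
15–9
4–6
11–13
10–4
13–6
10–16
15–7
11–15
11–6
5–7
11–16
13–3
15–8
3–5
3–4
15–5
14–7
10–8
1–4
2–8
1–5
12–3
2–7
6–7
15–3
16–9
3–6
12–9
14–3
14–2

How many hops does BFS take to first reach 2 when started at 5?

Level 0: 5
Level 1: 1, 3, 7, 15
Level 2: 2, 4, 6, 8, 9, 11, 12, 13, 14, 16
Level 3: 10
2 first appears at level 2.

2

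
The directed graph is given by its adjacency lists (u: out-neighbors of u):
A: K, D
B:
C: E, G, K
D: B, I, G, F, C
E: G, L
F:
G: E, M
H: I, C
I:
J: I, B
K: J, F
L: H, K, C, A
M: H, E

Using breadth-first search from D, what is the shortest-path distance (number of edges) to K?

2

Level 0: D
Level 1: B, C, F, G, I
Level 2: E, K, M
Level 3: H, J, L
Level 4: A
K first appears at level 2.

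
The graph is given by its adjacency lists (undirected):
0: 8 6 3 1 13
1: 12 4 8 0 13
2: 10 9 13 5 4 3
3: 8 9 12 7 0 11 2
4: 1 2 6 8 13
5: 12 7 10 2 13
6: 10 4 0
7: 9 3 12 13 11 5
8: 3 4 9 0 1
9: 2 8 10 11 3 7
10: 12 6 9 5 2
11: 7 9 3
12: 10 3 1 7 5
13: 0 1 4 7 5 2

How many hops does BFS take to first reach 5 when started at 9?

2

Level 0: 9
Level 1: 2, 3, 7, 8, 10, 11
Level 2: 0, 1, 4, 5, 6, 12, 13
5 first appears at level 2.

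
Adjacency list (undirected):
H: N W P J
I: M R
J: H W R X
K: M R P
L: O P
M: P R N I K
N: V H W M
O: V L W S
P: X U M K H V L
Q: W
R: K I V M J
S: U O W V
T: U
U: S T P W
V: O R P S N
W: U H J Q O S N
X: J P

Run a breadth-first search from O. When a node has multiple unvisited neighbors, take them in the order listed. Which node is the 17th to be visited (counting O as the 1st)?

Visit O; enqueue V, L, W, S → queue [V, L, W, S]
Visit V; enqueue R, P, N → queue [L, W, S, R, P, N]
Visit L → queue [W, S, R, P, N]
Visit W; enqueue U, H, J, Q → queue [S, R, P, N, U, H, J, Q]
Visit S → queue [R, P, N, U, H, J, Q]
Visit R; enqueue K, I, M → queue [P, N, U, H, J, Q, K, I, M]
Visit P; enqueue X → queue [N, U, H, J, Q, K, I, M, X]
Visit N → queue [U, H, J, Q, K, I, M, X]
Visit U; enqueue T → queue [H, J, Q, K, I, M, X, T]
Visit H → queue [J, Q, K, I, M, X, T]
Visit J → queue [Q, K, I, M, X, T]
Visit Q → queue [K, I, M, X, T]
Visit K → queue [I, M, X, T]
Visit I → queue [M, X, T]
Visit M → queue [X, T]
Visit X → queue [T]
Visit T → queue []

Visit order: O, V, L, W, S, R, P, N, U, H, J, Q, K, I, M, X, T

T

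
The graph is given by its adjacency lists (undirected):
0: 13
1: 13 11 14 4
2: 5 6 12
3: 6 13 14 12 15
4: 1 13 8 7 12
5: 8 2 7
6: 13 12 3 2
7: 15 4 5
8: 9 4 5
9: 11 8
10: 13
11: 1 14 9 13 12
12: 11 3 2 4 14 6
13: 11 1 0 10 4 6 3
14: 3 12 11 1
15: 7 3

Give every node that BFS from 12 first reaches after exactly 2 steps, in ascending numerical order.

1, 5, 7, 8, 9, 13, 15

Level 0: 12
Level 1: 2, 3, 4, 6, 11, 14
Level 2: 1, 5, 7, 8, 9, 13, 15
Level 3: 0, 10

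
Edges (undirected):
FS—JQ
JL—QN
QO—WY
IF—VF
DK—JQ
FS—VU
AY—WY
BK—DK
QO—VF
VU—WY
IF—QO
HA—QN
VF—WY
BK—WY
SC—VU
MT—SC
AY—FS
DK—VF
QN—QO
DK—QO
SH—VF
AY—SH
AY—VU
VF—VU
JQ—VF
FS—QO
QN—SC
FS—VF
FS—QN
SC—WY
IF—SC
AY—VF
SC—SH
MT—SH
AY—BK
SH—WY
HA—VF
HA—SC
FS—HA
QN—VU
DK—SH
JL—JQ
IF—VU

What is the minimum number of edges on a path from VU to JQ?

2

Level 0: VU
Level 1: AY, FS, IF, QN, SC, VF, WY
Level 2: BK, DK, HA, JL, JQ, MT, QO, SH
JQ first appears at level 2.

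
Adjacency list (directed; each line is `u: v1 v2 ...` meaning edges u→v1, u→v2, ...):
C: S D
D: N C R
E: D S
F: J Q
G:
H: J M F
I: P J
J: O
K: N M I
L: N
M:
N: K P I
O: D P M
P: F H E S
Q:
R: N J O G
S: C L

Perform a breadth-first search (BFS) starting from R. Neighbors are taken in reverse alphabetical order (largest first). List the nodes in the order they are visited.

Visit R; enqueue O, N, J, G → queue [O, N, J, G]
Visit O; enqueue P, M, D → queue [N, J, G, P, M, D]
Visit N; enqueue K, I → queue [J, G, P, M, D, K, I]
Visit J → queue [G, P, M, D, K, I]
Visit G → queue [P, M, D, K, I]
Visit P; enqueue S, H, F, E → queue [M, D, K, I, S, H, F, E]
Visit M → queue [D, K, I, S, H, F, E]
Visit D; enqueue C → queue [K, I, S, H, F, E, C]
Visit K → queue [I, S, H, F, E, C]
Visit I → queue [S, H, F, E, C]
Visit S; enqueue L → queue [H, F, E, C, L]
Visit H → queue [F, E, C, L]
Visit F; enqueue Q → queue [E, C, L, Q]
Visit E → queue [C, L, Q]
Visit C → queue [L, Q]
Visit L → queue [Q]
Visit Q → queue []

R, O, N, J, G, P, M, D, K, I, S, H, F, E, C, L, Q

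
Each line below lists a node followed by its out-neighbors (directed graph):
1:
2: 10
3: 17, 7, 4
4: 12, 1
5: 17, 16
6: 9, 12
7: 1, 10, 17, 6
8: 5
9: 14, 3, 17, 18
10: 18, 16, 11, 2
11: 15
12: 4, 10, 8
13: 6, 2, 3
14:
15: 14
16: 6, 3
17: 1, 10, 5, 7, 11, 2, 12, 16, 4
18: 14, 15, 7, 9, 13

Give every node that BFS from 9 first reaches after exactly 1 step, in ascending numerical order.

3, 14, 17, 18

Level 0: 9
Level 1: 3, 14, 17, 18
Level 2: 1, 2, 4, 5, 7, 10, 11, 12, 13, 15, 16
Level 3: 6, 8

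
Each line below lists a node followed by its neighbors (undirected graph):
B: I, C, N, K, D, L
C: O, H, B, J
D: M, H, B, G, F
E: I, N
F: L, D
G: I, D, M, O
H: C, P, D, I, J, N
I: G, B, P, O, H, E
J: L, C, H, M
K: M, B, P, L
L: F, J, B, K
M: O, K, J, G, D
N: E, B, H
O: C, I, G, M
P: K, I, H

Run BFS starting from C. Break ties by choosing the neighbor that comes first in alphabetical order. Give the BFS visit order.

C → B → H → J → O → D → I → K → L → N → P → M → G → F → E

Visit C; enqueue B, H, J, O → queue [B, H, J, O]
Visit B; enqueue D, I, K, L, N → queue [H, J, O, D, I, K, L, N]
Visit H; enqueue P → queue [J, O, D, I, K, L, N, P]
Visit J; enqueue M → queue [O, D, I, K, L, N, P, M]
Visit O; enqueue G → queue [D, I, K, L, N, P, M, G]
Visit D; enqueue F → queue [I, K, L, N, P, M, G, F]
Visit I; enqueue E → queue [K, L, N, P, M, G, F, E]
Visit K → queue [L, N, P, M, G, F, E]
Visit L → queue [N, P, M, G, F, E]
Visit N → queue [P, M, G, F, E]
Visit P → queue [M, G, F, E]
Visit M → queue [G, F, E]
Visit G → queue [F, E]
Visit F → queue [E]
Visit E → queue []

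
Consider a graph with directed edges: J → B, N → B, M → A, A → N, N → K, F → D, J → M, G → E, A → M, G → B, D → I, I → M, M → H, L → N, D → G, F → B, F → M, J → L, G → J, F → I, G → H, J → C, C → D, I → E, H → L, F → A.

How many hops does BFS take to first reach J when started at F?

Level 0: F
Level 1: A, B, D, I, M
Level 2: E, G, H, N
Level 3: J, K, L
Level 4: C
J first appears at level 3.

3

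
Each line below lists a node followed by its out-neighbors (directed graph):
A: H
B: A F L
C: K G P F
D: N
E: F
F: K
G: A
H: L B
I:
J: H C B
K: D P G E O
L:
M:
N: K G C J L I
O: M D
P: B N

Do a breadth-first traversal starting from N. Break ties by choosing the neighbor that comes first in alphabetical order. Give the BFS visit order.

N, C, G, I, J, K, L, F, P, A, B, H, D, E, O, M

Visit N; enqueue C, G, I, J, K, L → queue [C, G, I, J, K, L]
Visit C; enqueue F, P → queue [G, I, J, K, L, F, P]
Visit G; enqueue A → queue [I, J, K, L, F, P, A]
Visit I → queue [J, K, L, F, P, A]
Visit J; enqueue B, H → queue [K, L, F, P, A, B, H]
Visit K; enqueue D, E, O → queue [L, F, P, A, B, H, D, E, O]
Visit L → queue [F, P, A, B, H, D, E, O]
Visit F → queue [P, A, B, H, D, E, O]
Visit P → queue [A, B, H, D, E, O]
Visit A → queue [B, H, D, E, O]
Visit B → queue [H, D, E, O]
Visit H → queue [D, E, O]
Visit D → queue [E, O]
Visit E → queue [O]
Visit O; enqueue M → queue [M]
Visit M → queue []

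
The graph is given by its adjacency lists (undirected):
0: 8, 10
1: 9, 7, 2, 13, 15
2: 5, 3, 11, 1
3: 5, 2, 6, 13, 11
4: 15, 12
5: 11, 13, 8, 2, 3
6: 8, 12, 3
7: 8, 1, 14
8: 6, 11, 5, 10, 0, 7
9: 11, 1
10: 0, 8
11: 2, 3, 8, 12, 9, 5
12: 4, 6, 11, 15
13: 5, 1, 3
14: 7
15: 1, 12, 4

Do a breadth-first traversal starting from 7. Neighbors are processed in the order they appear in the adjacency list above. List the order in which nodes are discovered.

7 -> 8 -> 1 -> 14 -> 6 -> 11 -> 5 -> 10 -> 0 -> 9 -> 2 -> 13 -> 15 -> 12 -> 3 -> 4

Visit 7; enqueue 8, 1, 14 → queue [8, 1, 14]
Visit 8; enqueue 6, 11, 5, 10, 0 → queue [1, 14, 6, 11, 5, 10, 0]
Visit 1; enqueue 9, 2, 13, 15 → queue [14, 6, 11, 5, 10, 0, 9, 2, 13, 15]
Visit 14 → queue [6, 11, 5, 10, 0, 9, 2, 13, 15]
Visit 6; enqueue 12, 3 → queue [11, 5, 10, 0, 9, 2, 13, 15, 12, 3]
Visit 11 → queue [5, 10, 0, 9, 2, 13, 15, 12, 3]
Visit 5 → queue [10, 0, 9, 2, 13, 15, 12, 3]
Visit 10 → queue [0, 9, 2, 13, 15, 12, 3]
Visit 0 → queue [9, 2, 13, 15, 12, 3]
Visit 9 → queue [2, 13, 15, 12, 3]
Visit 2 → queue [13, 15, 12, 3]
Visit 13 → queue [15, 12, 3]
Visit 15; enqueue 4 → queue [12, 3, 4]
Visit 12 → queue [3, 4]
Visit 3 → queue [4]
Visit 4 → queue []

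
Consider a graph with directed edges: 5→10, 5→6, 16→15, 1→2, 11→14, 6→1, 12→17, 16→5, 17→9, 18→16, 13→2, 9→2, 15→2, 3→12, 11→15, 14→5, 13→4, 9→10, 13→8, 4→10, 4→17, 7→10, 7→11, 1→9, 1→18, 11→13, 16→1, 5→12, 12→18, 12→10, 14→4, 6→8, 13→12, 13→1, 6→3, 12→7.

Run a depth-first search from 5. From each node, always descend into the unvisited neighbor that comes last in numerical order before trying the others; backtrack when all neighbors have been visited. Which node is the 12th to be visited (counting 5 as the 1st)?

Visit 5
5 → 12
12 → 18
18 → 16
16 → 15
15 → 2
16 → 1
1 → 9
9 → 10
12 → 17
12 → 7
7 → 11
11 → 14
14 → 4
11 → 13
13 → 8
5 → 6
6 → 3

Visit order: 5, 12, 18, 16, 15, 2, 1, 9, 10, 17, 7, 11, 14, 4, 13, 8, 6, 3

11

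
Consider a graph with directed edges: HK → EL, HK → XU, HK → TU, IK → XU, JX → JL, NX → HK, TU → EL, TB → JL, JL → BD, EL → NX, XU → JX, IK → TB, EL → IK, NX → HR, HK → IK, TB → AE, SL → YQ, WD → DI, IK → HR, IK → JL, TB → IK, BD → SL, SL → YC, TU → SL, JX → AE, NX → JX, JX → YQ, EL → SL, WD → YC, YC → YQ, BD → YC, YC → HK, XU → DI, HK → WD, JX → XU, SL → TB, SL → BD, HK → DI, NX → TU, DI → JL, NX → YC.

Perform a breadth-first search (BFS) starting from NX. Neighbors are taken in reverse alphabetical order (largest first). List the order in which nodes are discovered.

NX -> YC -> TU -> JX -> HR -> HK -> YQ -> SL -> EL -> XU -> JL -> AE -> WD -> IK -> DI -> TB -> BD

Visit NX; enqueue YC, TU, JX, HR, HK → queue [YC, TU, JX, HR, HK]
Visit YC; enqueue YQ → queue [TU, JX, HR, HK, YQ]
Visit TU; enqueue SL, EL → queue [JX, HR, HK, YQ, SL, EL]
Visit JX; enqueue XU, JL, AE → queue [HR, HK, YQ, SL, EL, XU, JL, AE]
Visit HR → queue [HK, YQ, SL, EL, XU, JL, AE]
Visit HK; enqueue WD, IK, DI → queue [YQ, SL, EL, XU, JL, AE, WD, IK, DI]
Visit YQ → queue [SL, EL, XU, JL, AE, WD, IK, DI]
Visit SL; enqueue TB, BD → queue [EL, XU, JL, AE, WD, IK, DI, TB, BD]
Visit EL → queue [XU, JL, AE, WD, IK, DI, TB, BD]
Visit XU → queue [JL, AE, WD, IK, DI, TB, BD]
Visit JL → queue [AE, WD, IK, DI, TB, BD]
Visit AE → queue [WD, IK, DI, TB, BD]
Visit WD → queue [IK, DI, TB, BD]
Visit IK → queue [DI, TB, BD]
Visit DI → queue [TB, BD]
Visit TB → queue [BD]
Visit BD → queue []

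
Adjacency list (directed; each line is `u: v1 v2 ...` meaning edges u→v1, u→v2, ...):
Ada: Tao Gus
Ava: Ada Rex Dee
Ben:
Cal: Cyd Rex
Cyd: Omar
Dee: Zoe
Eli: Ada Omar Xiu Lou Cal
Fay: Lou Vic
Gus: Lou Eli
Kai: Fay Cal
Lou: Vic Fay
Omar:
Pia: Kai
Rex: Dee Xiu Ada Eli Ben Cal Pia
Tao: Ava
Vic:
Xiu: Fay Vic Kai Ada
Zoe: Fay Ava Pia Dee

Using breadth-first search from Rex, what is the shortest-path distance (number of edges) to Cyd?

2

Level 0: Rex
Level 1: Ada, Ben, Cal, Dee, Eli, Pia, Xiu
Level 2: Cyd, Fay, Gus, Kai, Lou, Omar, Tao, Vic, Zoe
Level 3: Ava
Cyd first appears at level 2.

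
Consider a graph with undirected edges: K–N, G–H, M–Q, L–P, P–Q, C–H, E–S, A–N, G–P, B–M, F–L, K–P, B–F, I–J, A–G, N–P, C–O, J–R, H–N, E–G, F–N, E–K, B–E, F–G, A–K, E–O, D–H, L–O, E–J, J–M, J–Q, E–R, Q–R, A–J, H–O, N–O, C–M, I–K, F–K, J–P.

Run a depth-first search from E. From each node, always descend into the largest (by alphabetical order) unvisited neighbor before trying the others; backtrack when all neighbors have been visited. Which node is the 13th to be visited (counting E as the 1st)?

Visit E
E → S
E → R
R → Q
Q → P
P → N
N → O
O → L
L → F
F → K
K → I
I → J
J → M
M → C
C → H
H → G
G → A
H → D
M → B

Visit order: E, S, R, Q, P, N, O, L, F, K, I, J, M, C, H, G, A, D, B

M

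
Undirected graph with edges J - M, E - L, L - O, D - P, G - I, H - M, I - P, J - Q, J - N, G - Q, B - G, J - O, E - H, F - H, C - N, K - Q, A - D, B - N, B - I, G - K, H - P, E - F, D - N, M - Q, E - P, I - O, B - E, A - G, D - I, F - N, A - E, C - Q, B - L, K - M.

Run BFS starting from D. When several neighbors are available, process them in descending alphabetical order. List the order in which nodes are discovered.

Visit D; enqueue P, N, I, A → queue [P, N, I, A]
Visit P; enqueue H, E → queue [N, I, A, H, E]
Visit N; enqueue J, F, C, B → queue [I, A, H, E, J, F, C, B]
Visit I; enqueue O, G → queue [A, H, E, J, F, C, B, O, G]
Visit A → queue [H, E, J, F, C, B, O, G]
Visit H; enqueue M → queue [E, J, F, C, B, O, G, M]
Visit E; enqueue L → queue [J, F, C, B, O, G, M, L]
Visit J; enqueue Q → queue [F, C, B, O, G, M, L, Q]
Visit F → queue [C, B, O, G, M, L, Q]
Visit C → queue [B, O, G, M, L, Q]
Visit B → queue [O, G, M, L, Q]
Visit O → queue [G, M, L, Q]
Visit G; enqueue K → queue [M, L, Q, K]
Visit M → queue [L, Q, K]
Visit L → queue [Q, K]
Visit Q → queue [K]
Visit K → queue []

D -> P -> N -> I -> A -> H -> E -> J -> F -> C -> B -> O -> G -> M -> L -> Q -> K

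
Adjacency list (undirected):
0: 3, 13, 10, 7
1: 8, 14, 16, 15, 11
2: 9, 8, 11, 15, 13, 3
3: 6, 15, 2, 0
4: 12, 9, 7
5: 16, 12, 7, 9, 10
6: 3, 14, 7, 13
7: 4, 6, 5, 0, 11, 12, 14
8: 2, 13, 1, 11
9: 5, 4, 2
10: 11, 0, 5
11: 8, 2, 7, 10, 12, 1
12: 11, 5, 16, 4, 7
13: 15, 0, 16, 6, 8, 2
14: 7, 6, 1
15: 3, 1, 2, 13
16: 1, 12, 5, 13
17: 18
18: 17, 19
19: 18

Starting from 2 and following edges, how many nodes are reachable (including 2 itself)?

BFS from 2 visits: 2, 3, 8, 9, 11, 13, 15, 0, 6, 1, 4, 5, 7, 10, 12, 16, 14
Reachable nodes: 17 of 20 total.

17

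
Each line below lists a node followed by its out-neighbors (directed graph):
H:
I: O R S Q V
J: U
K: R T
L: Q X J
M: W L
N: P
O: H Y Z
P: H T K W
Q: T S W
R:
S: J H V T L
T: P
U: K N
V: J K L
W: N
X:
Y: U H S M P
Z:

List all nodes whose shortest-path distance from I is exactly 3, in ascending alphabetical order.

Level 0: I
Level 1: O, Q, R, S, V
Level 2: H, J, K, L, T, W, Y, Z
Level 3: M, N, P, U, X

M, N, P, U, X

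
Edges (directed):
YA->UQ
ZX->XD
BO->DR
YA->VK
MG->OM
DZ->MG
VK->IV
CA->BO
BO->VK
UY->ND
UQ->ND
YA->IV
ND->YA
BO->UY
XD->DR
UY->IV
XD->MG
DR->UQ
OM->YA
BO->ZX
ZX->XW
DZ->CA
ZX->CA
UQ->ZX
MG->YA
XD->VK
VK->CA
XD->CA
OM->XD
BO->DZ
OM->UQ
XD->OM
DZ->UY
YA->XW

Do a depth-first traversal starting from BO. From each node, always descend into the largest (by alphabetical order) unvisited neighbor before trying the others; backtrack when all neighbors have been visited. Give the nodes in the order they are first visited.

Visit BO
BO → ZX
ZX → XW
ZX → XD
XD → VK
VK → IV
VK → CA
XD → OM
OM → YA
YA → UQ
UQ → ND
XD → MG
XD → DR
BO → UY
BO → DZ

BO ZX XW XD VK IV CA OM YA UQ ND MG DR UY DZ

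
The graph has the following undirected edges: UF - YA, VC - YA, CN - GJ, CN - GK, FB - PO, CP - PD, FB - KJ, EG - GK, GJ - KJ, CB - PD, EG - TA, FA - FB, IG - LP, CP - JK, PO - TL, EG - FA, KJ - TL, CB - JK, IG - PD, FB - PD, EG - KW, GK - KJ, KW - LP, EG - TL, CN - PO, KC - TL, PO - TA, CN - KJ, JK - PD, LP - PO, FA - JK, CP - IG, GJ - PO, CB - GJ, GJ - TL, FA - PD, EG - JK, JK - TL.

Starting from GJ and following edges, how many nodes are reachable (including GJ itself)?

18

BFS from GJ visits: GJ, CB, CN, KJ, PO, TL, JK, PD, GK, FB, LP, TA, EG, KC, CP, FA, IG, KW
Reachable nodes: 18 of 21 total.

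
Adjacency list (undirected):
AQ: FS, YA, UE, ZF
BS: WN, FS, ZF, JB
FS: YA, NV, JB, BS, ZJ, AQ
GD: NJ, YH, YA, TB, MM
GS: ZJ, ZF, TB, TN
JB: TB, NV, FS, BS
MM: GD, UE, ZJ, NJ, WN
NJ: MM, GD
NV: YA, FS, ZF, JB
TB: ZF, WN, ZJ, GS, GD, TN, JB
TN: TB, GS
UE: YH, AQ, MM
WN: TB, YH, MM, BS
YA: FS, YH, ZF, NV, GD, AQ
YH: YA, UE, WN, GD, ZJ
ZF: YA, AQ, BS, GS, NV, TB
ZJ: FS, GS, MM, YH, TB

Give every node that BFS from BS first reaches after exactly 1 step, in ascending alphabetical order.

FS, JB, WN, ZF

Level 0: BS
Level 1: FS, JB, WN, ZF
Level 2: AQ, GS, MM, NV, TB, YA, YH, ZJ
Level 3: GD, NJ, TN, UE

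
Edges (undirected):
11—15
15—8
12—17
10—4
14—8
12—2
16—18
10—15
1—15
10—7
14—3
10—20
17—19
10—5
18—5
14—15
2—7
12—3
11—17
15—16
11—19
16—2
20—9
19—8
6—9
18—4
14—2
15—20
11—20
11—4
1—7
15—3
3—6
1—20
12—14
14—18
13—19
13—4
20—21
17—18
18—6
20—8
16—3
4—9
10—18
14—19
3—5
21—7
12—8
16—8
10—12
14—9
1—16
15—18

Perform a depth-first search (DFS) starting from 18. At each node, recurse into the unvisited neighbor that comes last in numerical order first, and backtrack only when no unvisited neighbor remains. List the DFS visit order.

Visit 18
18 → 17
17 → 19
19 → 14
14 → 15
15 → 20
20 → 21
21 → 7
7 → 10
10 → 12
12 → 8
8 → 16
16 → 3
3 → 6
6 → 9
9 → 4
4 → 13
4 → 11
3 → 5
16 → 2
16 → 1

18 -> 17 -> 19 -> 14 -> 15 -> 20 -> 21 -> 7 -> 10 -> 12 -> 8 -> 16 -> 3 -> 6 -> 9 -> 4 -> 13 -> 11 -> 5 -> 2 -> 1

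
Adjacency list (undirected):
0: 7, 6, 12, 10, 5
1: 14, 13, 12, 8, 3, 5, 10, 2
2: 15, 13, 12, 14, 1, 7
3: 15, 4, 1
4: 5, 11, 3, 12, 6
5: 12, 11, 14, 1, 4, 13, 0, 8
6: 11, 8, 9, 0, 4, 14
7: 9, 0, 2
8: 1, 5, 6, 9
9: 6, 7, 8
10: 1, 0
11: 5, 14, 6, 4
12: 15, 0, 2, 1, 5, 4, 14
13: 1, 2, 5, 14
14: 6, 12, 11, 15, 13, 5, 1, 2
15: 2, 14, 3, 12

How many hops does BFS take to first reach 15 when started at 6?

2

Level 0: 6
Level 1: 0, 4, 8, 9, 11, 14
Level 2: 1, 2, 3, 5, 7, 10, 12, 13, 15
15 first appears at level 2.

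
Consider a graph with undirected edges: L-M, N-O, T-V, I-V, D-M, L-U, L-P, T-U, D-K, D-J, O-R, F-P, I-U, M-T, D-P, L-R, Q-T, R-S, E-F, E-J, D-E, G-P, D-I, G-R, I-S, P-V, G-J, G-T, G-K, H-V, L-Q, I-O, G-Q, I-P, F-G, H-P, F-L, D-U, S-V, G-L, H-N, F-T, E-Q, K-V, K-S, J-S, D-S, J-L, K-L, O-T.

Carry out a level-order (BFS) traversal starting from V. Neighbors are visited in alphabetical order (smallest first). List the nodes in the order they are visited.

Visit V; enqueue H, I, K, P, S, T → queue [H, I, K, P, S, T]
Visit H; enqueue N → queue [I, K, P, S, T, N]
Visit I; enqueue D, O, U → queue [K, P, S, T, N, D, O, U]
Visit K; enqueue G, L → queue [P, S, T, N, D, O, U, G, L]
Visit P; enqueue F → queue [S, T, N, D, O, U, G, L, F]
Visit S; enqueue J, R → queue [T, N, D, O, U, G, L, F, J, R]
Visit T; enqueue M, Q → queue [N, D, O, U, G, L, F, J, R, M, Q]
Visit N → queue [D, O, U, G, L, F, J, R, M, Q]
Visit D; enqueue E → queue [O, U, G, L, F, J, R, M, Q, E]
Visit O → queue [U, G, L, F, J, R, M, Q, E]
Visit U → queue [G, L, F, J, R, M, Q, E]
Visit G → queue [L, F, J, R, M, Q, E]
Visit L → queue [F, J, R, M, Q, E]
Visit F → queue [J, R, M, Q, E]
Visit J → queue [R, M, Q, E]
Visit R → queue [M, Q, E]
Visit M → queue [Q, E]
Visit Q → queue [E]
Visit E → queue []

V → H → I → K → P → S → T → N → D → O → U → G → L → F → J → R → M → Q → E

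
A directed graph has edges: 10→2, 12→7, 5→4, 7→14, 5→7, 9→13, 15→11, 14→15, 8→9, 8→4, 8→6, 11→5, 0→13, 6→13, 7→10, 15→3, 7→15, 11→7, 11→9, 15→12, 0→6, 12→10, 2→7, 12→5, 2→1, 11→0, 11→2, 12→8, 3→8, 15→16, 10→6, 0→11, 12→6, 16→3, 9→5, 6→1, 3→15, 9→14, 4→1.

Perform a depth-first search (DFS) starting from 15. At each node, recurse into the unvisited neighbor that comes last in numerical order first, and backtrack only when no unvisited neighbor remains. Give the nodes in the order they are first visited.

15, 16, 3, 8, 9, 14, 13, 5, 7, 10, 6, 1, 2, 4, 12, 11, 0

Visit 15
15 → 16
16 → 3
3 → 8
8 → 9
9 → 14
9 → 13
9 → 5
5 → 7
7 → 10
10 → 6
6 → 1
10 → 2
5 → 4
15 → 12
15 → 11
11 → 0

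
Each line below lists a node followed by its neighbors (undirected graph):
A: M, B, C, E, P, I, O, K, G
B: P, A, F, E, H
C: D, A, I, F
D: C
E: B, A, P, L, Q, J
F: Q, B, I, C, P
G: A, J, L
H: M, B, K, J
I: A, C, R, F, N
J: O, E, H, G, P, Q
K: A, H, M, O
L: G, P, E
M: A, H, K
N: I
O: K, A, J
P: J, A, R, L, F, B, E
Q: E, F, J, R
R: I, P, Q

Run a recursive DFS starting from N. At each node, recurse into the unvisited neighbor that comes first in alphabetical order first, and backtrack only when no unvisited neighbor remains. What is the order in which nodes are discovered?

Visit N
N → I
I → A
A → B
B → E
E → J
J → G
G → L
L → P
P → F
F → C
C → D
F → Q
Q → R
J → H
H → K
K → M
K → O

N -> I -> A -> B -> E -> J -> G -> L -> P -> F -> C -> D -> Q -> R -> H -> K -> M -> O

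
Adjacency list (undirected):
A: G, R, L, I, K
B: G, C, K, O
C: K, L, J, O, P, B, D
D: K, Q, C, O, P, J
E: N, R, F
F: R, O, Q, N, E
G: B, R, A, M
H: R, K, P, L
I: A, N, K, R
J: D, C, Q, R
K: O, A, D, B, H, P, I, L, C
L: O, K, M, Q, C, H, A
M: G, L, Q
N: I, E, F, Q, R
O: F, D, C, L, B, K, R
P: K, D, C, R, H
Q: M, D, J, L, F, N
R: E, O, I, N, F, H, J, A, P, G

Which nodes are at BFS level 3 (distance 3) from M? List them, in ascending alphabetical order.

Level 0: M
Level 1: G, L, Q
Level 2: A, B, C, D, F, H, J, K, N, O, R
Level 3: E, I, P

E, I, P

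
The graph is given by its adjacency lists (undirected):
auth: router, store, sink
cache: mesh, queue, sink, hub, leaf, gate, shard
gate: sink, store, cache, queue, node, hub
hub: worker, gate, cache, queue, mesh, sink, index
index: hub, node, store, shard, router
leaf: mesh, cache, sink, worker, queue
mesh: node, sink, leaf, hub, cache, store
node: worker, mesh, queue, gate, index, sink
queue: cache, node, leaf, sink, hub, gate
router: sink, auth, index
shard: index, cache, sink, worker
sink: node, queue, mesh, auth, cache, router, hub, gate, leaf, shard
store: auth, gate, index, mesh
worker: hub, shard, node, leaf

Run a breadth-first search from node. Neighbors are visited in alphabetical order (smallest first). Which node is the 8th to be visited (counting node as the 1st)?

Visit node; enqueue gate, index, mesh, queue, sink, worker → queue [gate, index, mesh, queue, sink, worker]
Visit gate; enqueue cache, hub, store → queue [index, mesh, queue, sink, worker, cache, hub, store]
Visit index; enqueue router, shard → queue [mesh, queue, sink, worker, cache, hub, store, router, shard]
Visit mesh; enqueue leaf → queue [queue, sink, worker, cache, hub, store, router, shard, leaf]
Visit queue → queue [sink, worker, cache, hub, store, router, shard, leaf]
Visit sink; enqueue auth → queue [worker, cache, hub, store, router, shard, leaf, auth]
Visit worker → queue [cache, hub, store, router, shard, leaf, auth]
Visit cache → queue [hub, store, router, shard, leaf, auth]
Visit hub → queue [store, router, shard, leaf, auth]
Visit store → queue [router, shard, leaf, auth]
Visit router → queue [shard, leaf, auth]
Visit shard → queue [leaf, auth]
Visit leaf → queue [auth]
Visit auth → queue []

Visit order: node, gate, index, mesh, queue, sink, worker, cache, hub, store, router, shard, leaf, auth

cache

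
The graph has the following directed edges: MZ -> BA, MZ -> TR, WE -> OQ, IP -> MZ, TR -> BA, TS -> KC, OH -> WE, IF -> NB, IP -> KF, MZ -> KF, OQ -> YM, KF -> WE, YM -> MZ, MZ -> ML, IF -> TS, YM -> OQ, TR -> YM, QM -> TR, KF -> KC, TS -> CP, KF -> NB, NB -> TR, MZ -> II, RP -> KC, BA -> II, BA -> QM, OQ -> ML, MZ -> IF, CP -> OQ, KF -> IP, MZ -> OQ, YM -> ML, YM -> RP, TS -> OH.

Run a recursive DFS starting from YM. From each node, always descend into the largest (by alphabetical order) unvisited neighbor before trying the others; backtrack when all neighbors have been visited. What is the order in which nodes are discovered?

YM → RP → KC → OQ → ML → MZ → TR → BA → QM → II → KF → WE → NB → IP → IF → TS → OH → CP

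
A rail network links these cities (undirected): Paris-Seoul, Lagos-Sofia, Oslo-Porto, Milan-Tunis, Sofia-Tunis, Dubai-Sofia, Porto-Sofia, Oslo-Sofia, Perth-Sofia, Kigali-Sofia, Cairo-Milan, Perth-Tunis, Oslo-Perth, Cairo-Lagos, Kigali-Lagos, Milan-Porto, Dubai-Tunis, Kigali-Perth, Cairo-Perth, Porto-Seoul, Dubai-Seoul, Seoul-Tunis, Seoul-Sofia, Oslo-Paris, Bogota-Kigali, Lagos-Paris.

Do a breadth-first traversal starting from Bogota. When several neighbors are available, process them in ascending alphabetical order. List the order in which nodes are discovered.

Bogota Kigali Lagos Perth Sofia Cairo Paris Oslo Tunis Dubai Porto Seoul Milan

Visit Bogota; enqueue Kigali → queue [Kigali]
Visit Kigali; enqueue Lagos, Perth, Sofia → queue [Lagos, Perth, Sofia]
Visit Lagos; enqueue Cairo, Paris → queue [Perth, Sofia, Cairo, Paris]
Visit Perth; enqueue Oslo, Tunis → queue [Sofia, Cairo, Paris, Oslo, Tunis]
Visit Sofia; enqueue Dubai, Porto, Seoul → queue [Cairo, Paris, Oslo, Tunis, Dubai, Porto, Seoul]
Visit Cairo; enqueue Milan → queue [Paris, Oslo, Tunis, Dubai, Porto, Seoul, Milan]
Visit Paris → queue [Oslo, Tunis, Dubai, Porto, Seoul, Milan]
Visit Oslo → queue [Tunis, Dubai, Porto, Seoul, Milan]
Visit Tunis → queue [Dubai, Porto, Seoul, Milan]
Visit Dubai → queue [Porto, Seoul, Milan]
Visit Porto → queue [Seoul, Milan]
Visit Seoul → queue [Milan]
Visit Milan → queue []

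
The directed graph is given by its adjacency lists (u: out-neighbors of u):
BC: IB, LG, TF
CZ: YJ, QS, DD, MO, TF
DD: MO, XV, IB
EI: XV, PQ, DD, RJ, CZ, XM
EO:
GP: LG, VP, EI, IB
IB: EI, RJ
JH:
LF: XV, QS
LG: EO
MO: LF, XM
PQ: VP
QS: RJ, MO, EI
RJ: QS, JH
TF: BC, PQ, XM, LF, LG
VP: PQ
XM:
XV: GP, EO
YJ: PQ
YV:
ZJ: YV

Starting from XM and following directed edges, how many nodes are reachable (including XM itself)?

1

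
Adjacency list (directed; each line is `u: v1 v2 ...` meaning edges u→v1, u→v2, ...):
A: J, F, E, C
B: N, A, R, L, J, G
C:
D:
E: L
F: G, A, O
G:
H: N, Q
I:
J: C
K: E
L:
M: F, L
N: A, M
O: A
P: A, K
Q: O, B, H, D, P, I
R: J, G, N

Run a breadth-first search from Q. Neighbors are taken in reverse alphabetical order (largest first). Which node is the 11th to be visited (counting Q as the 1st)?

R

Visit Q; enqueue P, O, I, H, D, B → queue [P, O, I, H, D, B]
Visit P; enqueue K, A → queue [O, I, H, D, B, K, A]
Visit O → queue [I, H, D, B, K, A]
Visit I → queue [H, D, B, K, A]
Visit H; enqueue N → queue [D, B, K, A, N]
Visit D → queue [B, K, A, N]
Visit B; enqueue R, L, J, G → queue [K, A, N, R, L, J, G]
Visit K; enqueue E → queue [A, N, R, L, J, G, E]
Visit A; enqueue F, C → queue [N, R, L, J, G, E, F, C]
Visit N; enqueue M → queue [R, L, J, G, E, F, C, M]
Visit R → queue [L, J, G, E, F, C, M]
Visit L → queue [J, G, E, F, C, M]
Visit J → queue [G, E, F, C, M]
Visit G → queue [E, F, C, M]
Visit E → queue [F, C, M]
Visit F → queue [C, M]
Visit C → queue [M]
Visit M → queue []

Visit order: Q, P, O, I, H, D, B, K, A, N, R, L, J, G, E, F, C, M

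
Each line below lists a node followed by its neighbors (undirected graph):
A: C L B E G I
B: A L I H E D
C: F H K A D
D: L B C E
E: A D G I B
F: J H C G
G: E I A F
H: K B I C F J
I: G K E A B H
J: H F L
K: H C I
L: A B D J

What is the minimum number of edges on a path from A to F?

Level 0: A
Level 1: B, C, E, G, I, L
Level 2: D, F, H, J, K
F first appears at level 2.

2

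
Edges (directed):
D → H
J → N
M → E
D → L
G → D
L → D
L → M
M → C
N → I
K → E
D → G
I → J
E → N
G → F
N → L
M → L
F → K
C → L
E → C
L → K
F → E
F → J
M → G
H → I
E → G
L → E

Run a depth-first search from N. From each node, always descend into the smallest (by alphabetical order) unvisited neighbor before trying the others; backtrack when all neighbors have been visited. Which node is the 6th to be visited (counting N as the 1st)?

G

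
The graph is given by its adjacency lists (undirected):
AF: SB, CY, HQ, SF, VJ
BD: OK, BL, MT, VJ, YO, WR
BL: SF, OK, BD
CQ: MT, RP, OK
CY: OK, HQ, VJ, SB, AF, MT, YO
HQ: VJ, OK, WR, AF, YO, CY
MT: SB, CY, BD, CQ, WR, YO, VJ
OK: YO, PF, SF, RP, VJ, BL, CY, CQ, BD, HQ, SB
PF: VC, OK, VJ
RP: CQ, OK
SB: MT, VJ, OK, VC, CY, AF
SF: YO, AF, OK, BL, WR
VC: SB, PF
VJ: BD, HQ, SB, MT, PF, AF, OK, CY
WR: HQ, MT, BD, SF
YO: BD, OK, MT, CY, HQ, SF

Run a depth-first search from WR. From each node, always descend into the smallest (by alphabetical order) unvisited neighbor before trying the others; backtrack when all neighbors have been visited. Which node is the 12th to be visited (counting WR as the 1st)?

Visit WR
WR → BD
BD → BL
BL → OK
OK → CQ
CQ → MT
MT → CY
CY → AF
AF → HQ
HQ → VJ
VJ → PF
PF → VC
VC → SB
HQ → YO
YO → SF
CQ → RP

Visit order: WR, BD, BL, OK, CQ, MT, CY, AF, HQ, VJ, PF, VC, SB, YO, SF, RP

VC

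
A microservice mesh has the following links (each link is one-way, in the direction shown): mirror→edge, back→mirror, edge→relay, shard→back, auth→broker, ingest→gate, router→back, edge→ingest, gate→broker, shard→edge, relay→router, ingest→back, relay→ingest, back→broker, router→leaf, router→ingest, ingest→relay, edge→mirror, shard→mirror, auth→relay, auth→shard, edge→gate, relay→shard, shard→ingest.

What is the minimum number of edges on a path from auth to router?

Level 0: auth
Level 1: broker, relay, shard
Level 2: back, edge, ingest, mirror, router
Level 3: gate, leaf
router first appears at level 2.

2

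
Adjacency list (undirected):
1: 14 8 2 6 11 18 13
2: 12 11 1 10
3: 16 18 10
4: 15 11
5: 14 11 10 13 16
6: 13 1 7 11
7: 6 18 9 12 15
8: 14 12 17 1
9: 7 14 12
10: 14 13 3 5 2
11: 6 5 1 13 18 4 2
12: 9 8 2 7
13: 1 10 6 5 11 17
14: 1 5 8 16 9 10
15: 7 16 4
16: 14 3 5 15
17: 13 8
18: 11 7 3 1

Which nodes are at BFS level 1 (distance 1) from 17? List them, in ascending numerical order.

Level 0: 17
Level 1: 8, 13
Level 2: 1, 5, 6, 10, 11, 12, 14
Level 3: 2, 3, 4, 7, 9, 16, 18
Level 4: 15

8, 13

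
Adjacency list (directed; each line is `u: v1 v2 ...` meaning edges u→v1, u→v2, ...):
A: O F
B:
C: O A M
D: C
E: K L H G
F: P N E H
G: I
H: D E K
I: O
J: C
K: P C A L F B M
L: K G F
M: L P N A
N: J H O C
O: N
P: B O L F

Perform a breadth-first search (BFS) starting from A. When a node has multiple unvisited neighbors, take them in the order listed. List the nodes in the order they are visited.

Visit A; enqueue O, F → queue [O, F]
Visit O; enqueue N → queue [F, N]
Visit F; enqueue P, E, H → queue [N, P, E, H]
Visit N; enqueue J, C → queue [P, E, H, J, C]
Visit P; enqueue B, L → queue [E, H, J, C, B, L]
Visit E; enqueue K, G → queue [H, J, C, B, L, K, G]
Visit H; enqueue D → queue [J, C, B, L, K, G, D]
Visit J → queue [C, B, L, K, G, D]
Visit C; enqueue M → queue [B, L, K, G, D, M]
Visit B → queue [L, K, G, D, M]
Visit L → queue [K, G, D, M]
Visit K → queue [G, D, M]
Visit G; enqueue I → queue [D, M, I]
Visit D → queue [M, I]
Visit M → queue [I]
Visit I → queue []

A, O, F, N, P, E, H, J, C, B, L, K, G, D, M, I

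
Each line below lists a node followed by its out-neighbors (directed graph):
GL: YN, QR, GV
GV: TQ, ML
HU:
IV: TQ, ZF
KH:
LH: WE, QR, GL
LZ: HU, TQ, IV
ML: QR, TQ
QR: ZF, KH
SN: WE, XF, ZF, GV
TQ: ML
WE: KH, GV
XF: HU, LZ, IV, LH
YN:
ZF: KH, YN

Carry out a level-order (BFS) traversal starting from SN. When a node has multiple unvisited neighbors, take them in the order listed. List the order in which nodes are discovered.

Visit SN; enqueue WE, XF, ZF, GV → queue [WE, XF, ZF, GV]
Visit WE; enqueue KH → queue [XF, ZF, GV, KH]
Visit XF; enqueue HU, LZ, IV, LH → queue [ZF, GV, KH, HU, LZ, IV, LH]
Visit ZF; enqueue YN → queue [GV, KH, HU, LZ, IV, LH, YN]
Visit GV; enqueue TQ, ML → queue [KH, HU, LZ, IV, LH, YN, TQ, ML]
Visit KH → queue [HU, LZ, IV, LH, YN, TQ, ML]
Visit HU → queue [LZ, IV, LH, YN, TQ, ML]
Visit LZ → queue [IV, LH, YN, TQ, ML]
Visit IV → queue [LH, YN, TQ, ML]
Visit LH; enqueue QR, GL → queue [YN, TQ, ML, QR, GL]
Visit YN → queue [TQ, ML, QR, GL]
Visit TQ → queue [ML, QR, GL]
Visit ML → queue [QR, GL]
Visit QR → queue [GL]
Visit GL → queue []

SN, WE, XF, ZF, GV, KH, HU, LZ, IV, LH, YN, TQ, ML, QR, GL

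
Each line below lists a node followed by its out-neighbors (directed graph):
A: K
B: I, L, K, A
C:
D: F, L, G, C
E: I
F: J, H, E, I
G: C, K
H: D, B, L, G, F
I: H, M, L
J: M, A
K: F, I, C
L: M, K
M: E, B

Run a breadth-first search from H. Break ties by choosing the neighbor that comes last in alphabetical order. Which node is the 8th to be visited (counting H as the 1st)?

K

Visit H; enqueue L, G, F, D, B → queue [L, G, F, D, B]
Visit L; enqueue M, K → queue [G, F, D, B, M, K]
Visit G; enqueue C → queue [F, D, B, M, K, C]
Visit F; enqueue J, I, E → queue [D, B, M, K, C, J, I, E]
Visit D → queue [B, M, K, C, J, I, E]
Visit B; enqueue A → queue [M, K, C, J, I, E, A]
Visit M → queue [K, C, J, I, E, A]
Visit K → queue [C, J, I, E, A]
Visit C → queue [J, I, E, A]
Visit J → queue [I, E, A]
Visit I → queue [E, A]
Visit E → queue [A]
Visit A → queue []

Visit order: H, L, G, F, D, B, M, K, C, J, I, E, A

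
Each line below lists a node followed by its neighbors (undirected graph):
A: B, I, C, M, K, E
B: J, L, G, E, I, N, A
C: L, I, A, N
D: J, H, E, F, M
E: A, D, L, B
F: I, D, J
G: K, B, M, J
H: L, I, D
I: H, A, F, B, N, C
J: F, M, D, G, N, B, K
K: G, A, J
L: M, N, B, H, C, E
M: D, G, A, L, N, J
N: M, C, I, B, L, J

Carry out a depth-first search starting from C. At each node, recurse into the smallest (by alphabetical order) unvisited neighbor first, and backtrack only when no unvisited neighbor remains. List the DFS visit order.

C, A, B, E, D, F, I, H, L, M, G, J, K, N

Visit C
C → A
A → B
B → E
E → D
D → F
F → I
I → H
H → L
L → M
M → G
G → J
J → K
J → N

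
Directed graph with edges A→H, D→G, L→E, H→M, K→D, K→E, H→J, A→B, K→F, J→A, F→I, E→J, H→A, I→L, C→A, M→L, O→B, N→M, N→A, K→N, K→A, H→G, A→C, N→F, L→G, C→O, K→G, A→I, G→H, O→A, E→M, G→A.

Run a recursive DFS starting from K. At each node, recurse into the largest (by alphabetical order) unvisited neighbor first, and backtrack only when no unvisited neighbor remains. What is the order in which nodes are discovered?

K → N → M → L → G → H → J → A → I → C → O → B → E → F → D

Visit K
K → N
N → M
M → L
L → G
G → H
H → J
J → A
A → I
A → C
C → O
O → B
L → E
N → F
K → D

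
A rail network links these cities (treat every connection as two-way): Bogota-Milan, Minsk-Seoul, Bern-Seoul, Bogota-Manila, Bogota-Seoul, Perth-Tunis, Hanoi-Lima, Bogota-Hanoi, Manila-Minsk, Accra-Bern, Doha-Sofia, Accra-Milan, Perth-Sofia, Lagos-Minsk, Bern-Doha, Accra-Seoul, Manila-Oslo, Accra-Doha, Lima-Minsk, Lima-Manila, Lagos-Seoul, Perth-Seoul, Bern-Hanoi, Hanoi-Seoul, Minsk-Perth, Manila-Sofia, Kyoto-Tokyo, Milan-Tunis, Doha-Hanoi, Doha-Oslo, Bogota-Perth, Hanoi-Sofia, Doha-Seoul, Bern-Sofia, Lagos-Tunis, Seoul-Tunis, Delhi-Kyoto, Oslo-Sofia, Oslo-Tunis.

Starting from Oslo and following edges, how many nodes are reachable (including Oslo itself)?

15

BFS from Oslo visits: Oslo, Tunis, Sofia, Manila, Doha, Seoul, Perth, Milan, Lagos, Hanoi, Bern, Minsk, Lima, Bogota, Accra
Reachable nodes: 15 of 18 total.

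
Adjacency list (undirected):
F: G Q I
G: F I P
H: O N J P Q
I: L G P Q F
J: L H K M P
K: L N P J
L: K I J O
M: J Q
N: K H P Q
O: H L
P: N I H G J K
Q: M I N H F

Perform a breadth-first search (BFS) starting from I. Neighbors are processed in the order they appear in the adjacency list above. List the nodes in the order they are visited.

Visit I; enqueue L, G, P, Q, F → queue [L, G, P, Q, F]
Visit L; enqueue K, J, O → queue [G, P, Q, F, K, J, O]
Visit G → queue [P, Q, F, K, J, O]
Visit P; enqueue N, H → queue [Q, F, K, J, O, N, H]
Visit Q; enqueue M → queue [F, K, J, O, N, H, M]
Visit F → queue [K, J, O, N, H, M]
Visit K → queue [J, O, N, H, M]
Visit J → queue [O, N, H, M]
Visit O → queue [N, H, M]
Visit N → queue [H, M]
Visit H → queue [M]
Visit M → queue []

I -> L -> G -> P -> Q -> F -> K -> J -> O -> N -> H -> M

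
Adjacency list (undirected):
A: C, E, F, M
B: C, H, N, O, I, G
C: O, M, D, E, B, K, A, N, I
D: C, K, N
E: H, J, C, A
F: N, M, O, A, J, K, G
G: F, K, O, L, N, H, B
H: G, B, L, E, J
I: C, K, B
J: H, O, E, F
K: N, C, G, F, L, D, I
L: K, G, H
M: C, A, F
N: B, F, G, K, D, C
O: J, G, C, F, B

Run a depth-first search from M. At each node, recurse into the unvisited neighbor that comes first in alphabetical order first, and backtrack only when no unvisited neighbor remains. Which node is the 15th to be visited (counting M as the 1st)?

O

Visit M
M → A
A → C
C → B
B → G
G → F
F → J
J → E
E → H
H → L
L → K
K → D
D → N
K → I
J → O

Visit order: M, A, C, B, G, F, J, E, H, L, K, D, N, I, O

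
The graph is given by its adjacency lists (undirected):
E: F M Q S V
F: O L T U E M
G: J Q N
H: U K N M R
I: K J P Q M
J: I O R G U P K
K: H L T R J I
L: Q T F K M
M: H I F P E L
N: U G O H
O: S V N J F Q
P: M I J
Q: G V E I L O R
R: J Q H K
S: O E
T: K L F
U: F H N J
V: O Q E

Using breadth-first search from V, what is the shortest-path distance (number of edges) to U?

Level 0: V
Level 1: E, O, Q
Level 2: F, G, I, J, L, M, N, R, S
Level 3: H, K, P, T, U
U first appears at level 3.

3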